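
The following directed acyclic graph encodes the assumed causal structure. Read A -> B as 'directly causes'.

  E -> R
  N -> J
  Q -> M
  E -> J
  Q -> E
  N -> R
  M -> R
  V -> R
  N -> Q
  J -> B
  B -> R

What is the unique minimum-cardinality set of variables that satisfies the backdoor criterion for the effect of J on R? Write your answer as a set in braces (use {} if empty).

Variables eligible for adjustment (non-descendants of J, excluding J and R): {E, M, N, Q, V}.
Backdoor paths from J to R:
  P1: J <- N -> Q -> E -> R
  P2: J <- N -> Q -> M -> R
  P3: J <- N -> R
  P4: J <- E <- Q <- N -> R
  P5: J <- E <- Q -> M -> R
  P6: J <- E -> R
The empty set is not sufficient: P1 (J <- N -> Q -> E -> R) has no collider blocking it and no conditioned non-collider, so it is open.
Try {E, N}:
  P1: blocked at fork node N ∈ conditioning set.
  P2: blocked at fork node N ∈ conditioning set.
  P3: blocked at fork node N ∈ conditioning set.
  P4: blocked at chain node E ∈ conditioning set.
  P5: blocked at chain node E ∈ conditioning set.
  P6: blocked at fork node E ∈ conditioning set.
{E, N} contains no descendant of J and blocks every backdoor path.
Every element of {E, N} is needed (dropping E leaves P5 open; dropping N leaves P2 open), so no proper subset is valid.
Among all size-2 subsets of the eligible variables, only {E, N} blocks every backdoor path, so it is the unique smallest valid adjustment set.

{E, N}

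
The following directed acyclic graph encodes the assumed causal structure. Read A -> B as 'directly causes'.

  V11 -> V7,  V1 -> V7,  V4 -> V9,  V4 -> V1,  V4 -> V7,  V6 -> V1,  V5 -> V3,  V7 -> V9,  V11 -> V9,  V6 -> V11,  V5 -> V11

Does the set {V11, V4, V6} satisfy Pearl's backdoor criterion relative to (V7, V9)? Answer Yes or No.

Backdoor paths from V7 to V9 (paths whose first edge points into V7):
  P1: V7 <- V4 -> V1 <- V6 -> V11 -> V9
  P2: V7 <- V4 -> V9
  P3: V7 <- V1 <- V6 -> V11 -> V9
  P4: V7 <- V1 <- V4 -> V9
  P5: V7 <- V11 <- V6 -> V1 <- V4 -> V9
  P6: V7 <- V11 -> V9
Condition 1 (no descendant of V7 in the set): holds — descendants of V7 are {V9}; none are in {V11, V4, V6}.
Condition 2 (every backdoor path blocked by {V11, V4, V6}):
  P1: blocked at fork node V4 ∈ conditioning set.
  P2: blocked at fork node V4 ∈ conditioning set.
  P3: blocked at fork node V6 ∈ conditioning set.
  P4: blocked at fork node V4 ∈ conditioning set.
  P5: blocked at chain node V11 ∈ conditioning set.
  P6: blocked at fork node V11 ∈ conditioning set.
{V11, V4, V6} satisfies the backdoor criterion.

Yes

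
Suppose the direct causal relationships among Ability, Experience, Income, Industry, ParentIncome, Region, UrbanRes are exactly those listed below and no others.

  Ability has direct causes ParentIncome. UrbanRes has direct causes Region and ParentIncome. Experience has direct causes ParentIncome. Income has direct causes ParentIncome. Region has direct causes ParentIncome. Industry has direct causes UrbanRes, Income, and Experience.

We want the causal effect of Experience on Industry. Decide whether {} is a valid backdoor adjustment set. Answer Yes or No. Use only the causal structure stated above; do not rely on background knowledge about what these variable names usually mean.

Backdoor paths from Experience to Industry (paths whose first edge points into Experience):
  P1: Experience <- ParentIncome -> Region -> UrbanRes -> Industry
  P2: Experience <- ParentIncome -> Income -> Industry
  P3: Experience <- ParentIncome -> UrbanRes -> Industry
Condition 1 (no descendant of Experience in the set): holds — descendants of Experience are {Industry}; none are in {}.
Condition 2 (every backdoor path blocked by {}):
  P1: open — no interior node is in the conditioning set.
  P2: open — no interior node is in the conditioning set.
  P3: open — no interior node is in the conditioning set.
{} does not satisfy the backdoor criterion.

No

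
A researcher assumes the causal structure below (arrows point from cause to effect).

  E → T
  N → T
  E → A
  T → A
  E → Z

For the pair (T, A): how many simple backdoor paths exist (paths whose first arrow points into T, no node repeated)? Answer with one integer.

1

A backdoor path from T to A is any simple undirected path whose first edge points into T (i.e. leaves T via a parent).
Parents of T: {E, N}.
Enumerating:
  P1: T <- E -> A
That exhausts the simple backdoor paths. Count: 1.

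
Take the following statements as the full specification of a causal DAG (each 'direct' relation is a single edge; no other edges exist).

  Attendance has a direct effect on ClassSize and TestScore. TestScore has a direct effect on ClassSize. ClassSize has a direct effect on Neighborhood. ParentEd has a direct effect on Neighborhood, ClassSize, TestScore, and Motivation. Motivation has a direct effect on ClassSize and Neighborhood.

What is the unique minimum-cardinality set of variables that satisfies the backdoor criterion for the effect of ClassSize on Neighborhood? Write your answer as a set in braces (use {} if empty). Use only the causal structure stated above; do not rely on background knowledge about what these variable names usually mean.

Variables eligible for adjustment (non-descendants of ClassSize, excluding ClassSize and Neighborhood): {Attendance, Motivation, ParentEd, TestScore}.
Backdoor paths from ClassSize to Neighborhood:
  P1: ClassSize <- Attendance -> TestScore <- ParentEd -> Motivation -> Neighborhood
  P2: ClassSize <- Attendance -> TestScore <- ParentEd -> Neighborhood
  P3: ClassSize <- ParentEd -> Motivation -> Neighborhood
  P4: ClassSize <- ParentEd -> Neighborhood
  P5: ClassSize <- Motivation <- ParentEd -> Neighborhood
  P6: ClassSize <- Motivation -> Neighborhood
  P7: ClassSize <- TestScore <- ParentEd -> Motivation -> Neighborhood
  P8: ClassSize <- TestScore <- ParentEd -> Neighborhood
The empty set is not sufficient: P3 (ClassSize <- ParentEd -> Motivation -> Neighborhood) has no collider blocking it and no conditioned non-collider, so it is open.
Try {Motivation, ParentEd}:
  P1: blocked at collider TestScore (neither it nor any descendant is in the conditioning set).
  P2: blocked at collider TestScore (neither it nor any descendant is in the conditioning set).
  P3: blocked at fork node ParentEd ∈ conditioning set.
  P4: blocked at fork node ParentEd ∈ conditioning set.
  P5: blocked at chain node Motivation ∈ conditioning set.
  P6: blocked at fork node Motivation ∈ conditioning set.
  P7: blocked at fork node ParentEd ∈ conditioning set.
  P8: blocked at fork node ParentEd ∈ conditioning set.
{Motivation, ParentEd} contains no descendant of ClassSize and blocks every backdoor path.
Every element of {Motivation, ParentEd} is needed (dropping Motivation leaves P6 open; dropping ParentEd leaves P4 open), so no proper subset is valid.
Among all size-2 subsets of the eligible variables, only {Motivation, ParentEd} blocks every backdoor path, so it is the unique smallest valid adjustment set.

{Motivation, ParentEd}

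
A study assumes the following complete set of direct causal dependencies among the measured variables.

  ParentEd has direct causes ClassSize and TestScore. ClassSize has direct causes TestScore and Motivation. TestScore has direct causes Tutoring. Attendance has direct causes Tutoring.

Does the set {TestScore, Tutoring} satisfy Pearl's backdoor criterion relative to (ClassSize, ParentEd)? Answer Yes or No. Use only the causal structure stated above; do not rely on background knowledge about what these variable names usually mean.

Yes

Backdoor paths from ClassSize to ParentEd (paths whose first edge points into ClassSize):
  P1: ClassSize <- TestScore -> ParentEd
Condition 1 (no descendant of ClassSize in the set): holds — descendants of ClassSize are {ParentEd}; none are in {TestScore, Tutoring}.
Condition 2 (every backdoor path blocked by {TestScore, Tutoring}):
  P1: blocked at fork node TestScore ∈ conditioning set.
{TestScore, Tutoring} satisfies the backdoor criterion.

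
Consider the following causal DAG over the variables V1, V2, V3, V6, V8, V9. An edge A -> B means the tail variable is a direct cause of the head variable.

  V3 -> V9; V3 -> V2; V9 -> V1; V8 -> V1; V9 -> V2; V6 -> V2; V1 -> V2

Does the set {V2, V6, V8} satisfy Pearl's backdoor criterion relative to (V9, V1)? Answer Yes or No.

Backdoor paths from V9 to V1 (paths whose first edge points into V9):
  P1: V9 <- V3 -> V2 <- V1
Condition 1 (no descendant of V9 in the set): FAILS — V2 is a descendant of V9.
Condition 2 (every backdoor path blocked by {V2, V6, V8}):
  P1: open — collider(s) V2 are conditioned on (or have a conditioned descendant) and no non-collider on the path is in the set.
{V2, V6, V8} does not satisfy the backdoor criterion.

No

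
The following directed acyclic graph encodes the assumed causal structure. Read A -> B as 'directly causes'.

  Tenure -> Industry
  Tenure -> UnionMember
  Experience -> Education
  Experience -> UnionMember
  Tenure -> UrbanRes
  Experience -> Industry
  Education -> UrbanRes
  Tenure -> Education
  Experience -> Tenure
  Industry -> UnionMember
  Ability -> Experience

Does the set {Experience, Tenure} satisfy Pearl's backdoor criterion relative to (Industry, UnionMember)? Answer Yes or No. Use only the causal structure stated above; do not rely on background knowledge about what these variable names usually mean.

Backdoor paths from Industry to UnionMember (paths whose first edge points into Industry):
  P1: Industry <- Experience -> Tenure -> UnionMember
  P2: Industry <- Experience -> Education <- Tenure -> UnionMember
  P3: Industry <- Experience -> Education -> UrbanRes <- Tenure -> UnionMember
  P4: Industry <- Experience -> UnionMember
  P5: Industry <- Tenure <- Experience -> UnionMember
  P6: Industry <- Tenure -> Education <- Experience -> UnionMember
  P7: Industry <- Tenure -> UrbanRes <- Education <- Experience -> UnionMember
  P8: Industry <- Tenure -> UnionMember
Condition 1 (no descendant of Industry in the set): holds — descendants of Industry are {UnionMember}; none are in {Experience, Tenure}.
Condition 2 (every backdoor path blocked by {Experience, Tenure}):
  P1: blocked at fork node Experience ∈ conditioning set.
  P2: blocked at fork node Experience ∈ conditioning set.
  P3: blocked at fork node Experience ∈ conditioning set.
  P4: blocked at fork node Experience ∈ conditioning set.
  P5: blocked at chain node Tenure ∈ conditioning set.
  P6: blocked at fork node Tenure ∈ conditioning set.
  P7: blocked at fork node Tenure ∈ conditioning set.
  P8: blocked at fork node Tenure ∈ conditioning set.
{Experience, Tenure} satisfies the backdoor criterion.

Yes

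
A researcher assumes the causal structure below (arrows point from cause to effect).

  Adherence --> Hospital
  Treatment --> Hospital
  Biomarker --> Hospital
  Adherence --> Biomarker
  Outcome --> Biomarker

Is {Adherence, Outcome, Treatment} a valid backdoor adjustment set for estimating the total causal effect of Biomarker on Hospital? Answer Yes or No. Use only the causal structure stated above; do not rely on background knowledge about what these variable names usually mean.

Backdoor paths from Biomarker to Hospital (paths whose first edge points into Biomarker):
  P1: Biomarker <- Adherence -> Hospital
Condition 1 (no descendant of Biomarker in the set): holds — descendants of Biomarker are {Hospital}; none are in {Adherence, Outcome, Treatment}.
Condition 2 (every backdoor path blocked by {Adherence, Outcome, Treatment}):
  P1: blocked at fork node Adherence ∈ conditioning set.
{Adherence, Outcome, Treatment} satisfies the backdoor criterion.

Yes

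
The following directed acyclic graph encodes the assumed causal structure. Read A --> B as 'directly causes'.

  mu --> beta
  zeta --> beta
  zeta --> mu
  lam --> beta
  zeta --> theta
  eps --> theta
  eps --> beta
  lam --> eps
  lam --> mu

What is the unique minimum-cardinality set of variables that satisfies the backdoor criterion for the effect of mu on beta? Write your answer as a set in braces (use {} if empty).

Variables eligible for adjustment (non-descendants of mu, excluding mu and beta): {eps, lam, theta, zeta}.
Backdoor paths from mu to beta:
  P1: mu <- lam -> eps -> beta
  P2: mu <- lam -> eps -> theta <- zeta -> beta
  P3: mu <- lam -> beta
  P4: mu <- zeta -> beta
  P5: mu <- zeta -> theta <- eps <- lam -> beta
  P6: mu <- zeta -> theta <- eps -> beta
The empty set is not sufficient: P1 (mu <- lam -> eps -> beta) has no collider blocking it and no conditioned non-collider, so it is open.
Try {lam, zeta}:
  P1: blocked at fork node lam ∈ conditioning set.
  P2: blocked at fork node lam ∈ conditioning set.
  P3: blocked at fork node lam ∈ conditioning set.
  P4: blocked at fork node zeta ∈ conditioning set.
  P5: blocked at fork node zeta ∈ conditioning set.
  P6: blocked at fork node zeta ∈ conditioning set.
{lam, zeta} contains no descendant of mu and blocks every backdoor path.
Every element of {lam, zeta} is needed (dropping lam leaves P1 open; dropping zeta leaves P4 open), so no proper subset is valid.
Among all size-2 subsets of the eligible variables, only {lam, zeta} blocks every backdoor path, so it is the unique smallest valid adjustment set.

{lam, zeta}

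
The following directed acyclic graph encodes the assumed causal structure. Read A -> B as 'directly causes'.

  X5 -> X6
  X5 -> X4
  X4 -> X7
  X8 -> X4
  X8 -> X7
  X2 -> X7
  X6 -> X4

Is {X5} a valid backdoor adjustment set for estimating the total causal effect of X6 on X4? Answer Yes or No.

Backdoor paths from X6 to X4 (paths whose first edge points into X6):
  P1: X6 <- X5 -> X4
Condition 1 (no descendant of X6 in the set): holds — descendants of X6 are {X4, X7}; none are in {X5}.
Condition 2 (every backdoor path blocked by {X5}):
  P1: blocked at fork node X5 ∈ conditioning set.
{X5} satisfies the backdoor criterion.

Yes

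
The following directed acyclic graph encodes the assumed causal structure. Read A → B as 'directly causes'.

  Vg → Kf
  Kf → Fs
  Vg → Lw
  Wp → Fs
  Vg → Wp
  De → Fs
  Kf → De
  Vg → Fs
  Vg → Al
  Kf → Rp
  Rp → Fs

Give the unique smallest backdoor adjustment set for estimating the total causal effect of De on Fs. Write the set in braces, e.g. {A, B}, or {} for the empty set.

{Kf}

Variables eligible for adjustment (non-descendants of De, excluding De and Fs): {Al, Kf, Lw, Rp, Vg, Wp}.
Backdoor paths from De to Fs:
  P1: De <- Kf <- Vg -> Wp -> Fs
  P2: De <- Kf <- Vg -> Fs
  P3: De <- Kf -> Rp -> Fs
  P4: De <- Kf -> Fs
The empty set is not sufficient: P1 (De <- Kf <- Vg -> Wp -> Fs) has no collider blocking it and no conditioned non-collider, so it is open.
Try {Kf}:
  P1: blocked at chain node Kf ∈ conditioning set.
  P2: blocked at chain node Kf ∈ conditioning set.
  P3: blocked at fork node Kf ∈ conditioning set.
  P4: blocked at fork node Kf ∈ conditioning set.
{Kf} contains no descendant of De and blocks every backdoor path.
No other singleton works — e.g. {Vg} leaves P3 open — so {Kf} is the unique smallest valid adjustment set.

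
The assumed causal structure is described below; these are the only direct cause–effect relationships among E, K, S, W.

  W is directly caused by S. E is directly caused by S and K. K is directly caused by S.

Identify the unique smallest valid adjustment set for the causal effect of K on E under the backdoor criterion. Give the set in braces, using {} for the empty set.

{S}

Variables eligible for adjustment (non-descendants of K, excluding K and E): {S, W}.
Backdoor paths from K to E:
  P1: K <- S -> E
The empty set is not sufficient: P1 (K <- S -> E) has no collider blocking it and no conditioned non-collider, so it is open.
Try {S}:
  P1: blocked at fork node S ∈ conditioning set.
{S} contains no descendant of K and blocks every backdoor path.
No other singleton works — e.g. {W} leaves P1 open — so {S} is the unique smallest valid adjustment set.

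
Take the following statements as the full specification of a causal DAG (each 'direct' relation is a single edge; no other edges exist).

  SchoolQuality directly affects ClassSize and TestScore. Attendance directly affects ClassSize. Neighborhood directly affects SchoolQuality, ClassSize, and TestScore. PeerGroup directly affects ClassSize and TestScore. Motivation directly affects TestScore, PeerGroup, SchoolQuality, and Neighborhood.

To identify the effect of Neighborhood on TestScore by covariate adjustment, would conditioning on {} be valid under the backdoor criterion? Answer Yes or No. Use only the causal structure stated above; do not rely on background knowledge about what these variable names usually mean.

No

Backdoor paths from Neighborhood to TestScore (paths whose first edge points into Neighborhood):
  P1: Neighborhood <- Motivation -> SchoolQuality -> TestScore
  P2: Neighborhood <- Motivation -> SchoolQuality -> ClassSize <- PeerGroup -> TestScore
  P3: Neighborhood <- Motivation -> PeerGroup -> TestScore
  P4: Neighborhood <- Motivation -> PeerGroup -> ClassSize <- SchoolQuality -> TestScore
  P5: Neighborhood <- Motivation -> TestScore
Condition 1 (no descendant of Neighborhood in the set): holds — descendants of Neighborhood are {ClassSize, SchoolQuality, TestScore}; none are in {}.
Condition 2 (every backdoor path blocked by {}):
  P1: open — no interior node is in the conditioning set.
  P2: blocked at collider ClassSize (neither it nor any descendant is in the conditioning set).
  P3: open — no interior node is in the conditioning set.
  P4: blocked at collider ClassSize (neither it nor any descendant is in the conditioning set).
  P5: open — no interior node is in the conditioning set.
{} does not satisfy the backdoor criterion.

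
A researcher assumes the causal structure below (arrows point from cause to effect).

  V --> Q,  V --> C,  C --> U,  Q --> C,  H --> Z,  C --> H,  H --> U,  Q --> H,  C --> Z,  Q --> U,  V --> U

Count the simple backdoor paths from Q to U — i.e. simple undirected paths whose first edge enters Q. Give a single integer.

4

A backdoor path from Q to U is any simple undirected path whose first edge points into Q (i.e. leaves Q via a parent).
Parents of Q: {V}.
Enumerating:
  P1: Q <- V -> C -> H -> U
  P2: Q <- V -> C -> U
  P3: Q <- V -> C -> Z <- H -> U
  P4: Q <- V -> U
That exhausts the simple backdoor paths. Count: 4.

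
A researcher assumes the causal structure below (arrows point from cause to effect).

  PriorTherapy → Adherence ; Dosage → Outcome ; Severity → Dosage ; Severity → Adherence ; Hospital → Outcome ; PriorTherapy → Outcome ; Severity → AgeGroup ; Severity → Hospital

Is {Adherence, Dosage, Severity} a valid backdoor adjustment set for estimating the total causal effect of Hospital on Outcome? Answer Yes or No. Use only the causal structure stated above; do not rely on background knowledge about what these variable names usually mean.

Yes

Backdoor paths from Hospital to Outcome (paths whose first edge points into Hospital):
  P1: Hospital <- Severity -> Adherence <- PriorTherapy -> Outcome
  P2: Hospital <- Severity -> Dosage -> Outcome
Condition 1 (no descendant of Hospital in the set): holds — descendants of Hospital are {Outcome}; none are in {Adherence, Dosage, Severity}.
Condition 2 (every backdoor path blocked by {Adherence, Dosage, Severity}):
  P1: blocked at fork node Severity ∈ conditioning set.
  P2: blocked at fork node Severity ∈ conditioning set.
{Adherence, Dosage, Severity} satisfies the backdoor criterion.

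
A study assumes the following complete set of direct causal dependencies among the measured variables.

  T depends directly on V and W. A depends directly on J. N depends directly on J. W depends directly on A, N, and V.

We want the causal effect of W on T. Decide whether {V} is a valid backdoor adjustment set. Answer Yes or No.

Yes

Backdoor paths from W to T (paths whose first edge points into W):
  P1: W <- V -> T
Condition 1 (no descendant of W in the set): holds — descendants of W are {T}; none are in {V}.
Condition 2 (every backdoor path blocked by {V}):
  P1: blocked at fork node V ∈ conditioning set.
{V} satisfies the backdoor criterion.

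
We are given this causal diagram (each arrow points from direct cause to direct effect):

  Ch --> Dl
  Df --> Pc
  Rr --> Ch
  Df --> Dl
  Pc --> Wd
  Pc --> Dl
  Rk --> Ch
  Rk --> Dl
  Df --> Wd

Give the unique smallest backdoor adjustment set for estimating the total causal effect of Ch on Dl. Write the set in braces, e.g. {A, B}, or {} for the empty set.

Variables eligible for adjustment (non-descendants of Ch, excluding Ch and Dl): {Df, Pc, Rk, Rr, Wd}.
Backdoor paths from Ch to Dl:
  P1: Ch <- Rk -> Dl
The empty set is not sufficient: P1 (Ch <- Rk -> Dl) has no collider blocking it and no conditioned non-collider, so it is open.
Try {Rk}:
  P1: blocked at fork node Rk ∈ conditioning set.
{Rk} contains no descendant of Ch and blocks every backdoor path.
No other singleton works — e.g. {Rr} leaves P1 open — so {Rk} is the unique smallest valid adjustment set.

{Rk}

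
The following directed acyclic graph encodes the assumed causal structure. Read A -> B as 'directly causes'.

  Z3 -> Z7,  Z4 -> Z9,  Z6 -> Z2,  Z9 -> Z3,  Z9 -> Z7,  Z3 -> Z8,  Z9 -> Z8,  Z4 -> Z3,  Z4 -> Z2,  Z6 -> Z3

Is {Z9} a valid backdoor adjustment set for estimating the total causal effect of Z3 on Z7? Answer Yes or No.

Yes

Backdoor paths from Z3 to Z7 (paths whose first edge points into Z3):
  P1: Z3 <- Z4 -> Z9 -> Z7
  P2: Z3 <- Z6 -> Z2 <- Z4 -> Z9 -> Z7
  P3: Z3 <- Z9 -> Z7
Condition 1 (no descendant of Z3 in the set): holds — descendants of Z3 are {Z7, Z8}; none are in {Z9}.
Condition 2 (every backdoor path blocked by {Z9}):
  P1: blocked at chain node Z9 ∈ conditioning set.
  P2: blocked at collider Z2 (neither it nor any descendant is in the conditioning set).
  P3: blocked at fork node Z9 ∈ conditioning set.
{Z9} satisfies the backdoor criterion.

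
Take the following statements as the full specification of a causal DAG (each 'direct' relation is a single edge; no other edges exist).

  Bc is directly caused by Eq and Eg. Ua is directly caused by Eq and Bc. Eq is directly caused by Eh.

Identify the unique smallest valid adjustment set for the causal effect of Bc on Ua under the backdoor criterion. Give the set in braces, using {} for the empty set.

{Eq}

Variables eligible for adjustment (non-descendants of Bc, excluding Bc and Ua): {Eg, Eh, Eq}.
Backdoor paths from Bc to Ua:
  P1: Bc <- Eq -> Ua
The empty set is not sufficient: P1 (Bc <- Eq -> Ua) has no collider blocking it and no conditioned non-collider, so it is open.
Try {Eq}:
  P1: blocked at fork node Eq ∈ conditioning set.
{Eq} contains no descendant of Bc and blocks every backdoor path.
No other singleton works — e.g. {Eg} leaves P1 open — so {Eq} is the unique smallest valid adjustment set.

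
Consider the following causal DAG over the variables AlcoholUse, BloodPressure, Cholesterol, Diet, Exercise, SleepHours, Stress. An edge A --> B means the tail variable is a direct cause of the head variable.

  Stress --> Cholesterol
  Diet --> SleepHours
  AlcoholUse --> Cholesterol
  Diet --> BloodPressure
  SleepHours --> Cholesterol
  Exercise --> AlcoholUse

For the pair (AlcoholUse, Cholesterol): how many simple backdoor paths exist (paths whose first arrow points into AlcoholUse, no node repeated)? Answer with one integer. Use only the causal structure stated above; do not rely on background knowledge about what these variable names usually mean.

0

A backdoor path from AlcoholUse to Cholesterol is any simple undirected path whose first edge points into AlcoholUse (i.e. leaves AlcoholUse via a parent).
Parents of AlcoholUse: {Exercise}.
No simple path from any parent of AlcoholUse reaches Cholesterol without revisiting AlcoholUse, so there are no backdoor paths.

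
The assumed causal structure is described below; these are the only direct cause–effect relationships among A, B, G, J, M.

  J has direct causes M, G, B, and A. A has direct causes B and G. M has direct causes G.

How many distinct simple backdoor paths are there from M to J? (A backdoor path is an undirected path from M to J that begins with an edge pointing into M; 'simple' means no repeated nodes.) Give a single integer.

A backdoor path from M to J is any simple undirected path whose first edge points into M (i.e. leaves M via a parent).
Parents of M: {G}.
Enumerating:
  P1: M <- G -> A <- B -> J
  P2: M <- G -> A -> J
  P3: M <- G -> J
That exhausts the simple backdoor paths. Count: 3.

3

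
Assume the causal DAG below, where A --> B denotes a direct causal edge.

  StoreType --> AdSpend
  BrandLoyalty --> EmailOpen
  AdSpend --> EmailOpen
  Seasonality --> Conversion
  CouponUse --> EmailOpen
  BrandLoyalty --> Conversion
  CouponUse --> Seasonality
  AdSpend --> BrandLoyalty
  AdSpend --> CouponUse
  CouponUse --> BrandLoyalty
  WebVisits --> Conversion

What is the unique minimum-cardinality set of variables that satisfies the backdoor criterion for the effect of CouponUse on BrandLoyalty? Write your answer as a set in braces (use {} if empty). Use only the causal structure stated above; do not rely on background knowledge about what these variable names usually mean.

{AdSpend}

Variables eligible for adjustment (non-descendants of CouponUse, excluding CouponUse and BrandLoyalty): {AdSpend, StoreType, WebVisits}.
Backdoor paths from CouponUse to BrandLoyalty:
  P1: CouponUse <- AdSpend -> BrandLoyalty
  P2: CouponUse <- AdSpend -> EmailOpen <- BrandLoyalty
The empty set is not sufficient: P1 (CouponUse <- AdSpend -> BrandLoyalty) has no collider blocking it and no conditioned non-collider, so it is open.
Try {AdSpend}:
  P1: blocked at fork node AdSpend ∈ conditioning set.
  P2: blocked at fork node AdSpend ∈ conditioning set.
{AdSpend} contains no descendant of CouponUse and blocks every backdoor path.
No other singleton works — e.g. {StoreType} leaves P1 open — so {AdSpend} is the unique smallest valid adjustment set.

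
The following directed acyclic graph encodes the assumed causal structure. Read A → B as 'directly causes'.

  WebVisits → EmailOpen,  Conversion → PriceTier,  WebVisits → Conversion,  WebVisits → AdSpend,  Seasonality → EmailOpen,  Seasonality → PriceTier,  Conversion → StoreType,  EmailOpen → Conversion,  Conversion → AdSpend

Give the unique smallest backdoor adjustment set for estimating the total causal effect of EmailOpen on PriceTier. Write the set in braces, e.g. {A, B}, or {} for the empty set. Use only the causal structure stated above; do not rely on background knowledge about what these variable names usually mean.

Variables eligible for adjustment (non-descendants of EmailOpen, excluding EmailOpen and PriceTier): {Seasonality, WebVisits}.
Backdoor paths from EmailOpen to PriceTier:
  P1: EmailOpen <- WebVisits -> Conversion -> PriceTier
  P2: EmailOpen <- WebVisits -> AdSpend <- Conversion -> PriceTier
  P3: EmailOpen <- Seasonality -> PriceTier
The empty set is not sufficient: P1 (EmailOpen <- WebVisits -> Conversion -> PriceTier) has no collider blocking it and no conditioned non-collider, so it is open.
Try {Seasonality, WebVisits}:
  P1: blocked at fork node WebVisits ∈ conditioning set.
  P2: blocked at fork node WebVisits ∈ conditioning set.
  P3: blocked at fork node Seasonality ∈ conditioning set.
{Seasonality, WebVisits} contains no descendant of EmailOpen and blocks every backdoor path.
Every element of {Seasonality, WebVisits} is needed (dropping Seasonality leaves P3 open; dropping WebVisits leaves P1 open), so no proper subset is valid.
Among all size-2 subsets of the eligible variables, only {Seasonality, WebVisits} blocks every backdoor path, so it is the unique smallest valid adjustment set.

{Seasonality, WebVisits}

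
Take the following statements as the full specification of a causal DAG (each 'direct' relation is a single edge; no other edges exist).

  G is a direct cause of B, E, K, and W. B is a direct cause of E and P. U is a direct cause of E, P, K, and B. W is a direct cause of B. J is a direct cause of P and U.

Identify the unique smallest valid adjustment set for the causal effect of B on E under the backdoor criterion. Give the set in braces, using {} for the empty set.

{G, U}

Variables eligible for adjustment (non-descendants of B, excluding B and E): {G, J, K, U, W}.
Backdoor paths from B to E:
  P1: B <- G -> K <- U -> E
  P2: B <- G -> E
  P3: B <- W <- G -> K <- U -> E
  P4: B <- W <- G -> E
  P5: B <- U -> K <- G -> E
  P6: B <- U -> E
The empty set is not sufficient: P2 (B <- G -> E) has no collider blocking it and no conditioned non-collider, so it is open.
Try {G, U}:
  P1: blocked at fork node G ∈ conditioning set.
  P2: blocked at fork node G ∈ conditioning set.
  P3: blocked at fork node G ∈ conditioning set.
  P4: blocked at fork node G ∈ conditioning set.
  P5: blocked at fork node U ∈ conditioning set.
  P6: blocked at fork node U ∈ conditioning set.
{G, U} contains no descendant of B and blocks every backdoor path.
Every element of {G, U} is needed (dropping G leaves P2 open; dropping U leaves P6 open), so no proper subset is valid.
Among all size-2 subsets of the eligible variables, only {G, U} blocks every backdoor path, so it is the unique smallest valid adjustment set.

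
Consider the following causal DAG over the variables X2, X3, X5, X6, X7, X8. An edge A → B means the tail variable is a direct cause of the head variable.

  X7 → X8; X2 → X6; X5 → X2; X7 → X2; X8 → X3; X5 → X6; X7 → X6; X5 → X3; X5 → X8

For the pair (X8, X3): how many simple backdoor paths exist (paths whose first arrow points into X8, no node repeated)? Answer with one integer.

A backdoor path from X8 to X3 is any simple undirected path whose first edge points into X8 (i.e. leaves X8 via a parent).
Parents of X8: {X5, X7}.
Enumerating:
  P1: X8 <- X7 -> X2 <- X5 -> X3
  P2: X8 <- X7 -> X2 -> X6 <- X5 -> X3
  P3: X8 <- X7 -> X6 <- X5 -> X3
  P4: X8 <- X7 -> X6 <- X2 <- X5 -> X3
  P5: X8 <- X5 -> X3
That exhausts the simple backdoor paths. Count: 5.

5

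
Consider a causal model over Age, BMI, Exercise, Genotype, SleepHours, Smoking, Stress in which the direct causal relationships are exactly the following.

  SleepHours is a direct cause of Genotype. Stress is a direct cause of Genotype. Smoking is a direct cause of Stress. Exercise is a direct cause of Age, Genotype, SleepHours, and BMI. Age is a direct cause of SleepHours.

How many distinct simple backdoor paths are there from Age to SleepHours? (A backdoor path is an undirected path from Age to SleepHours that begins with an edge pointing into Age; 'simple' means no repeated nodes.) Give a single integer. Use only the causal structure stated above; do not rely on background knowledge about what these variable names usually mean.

2

A backdoor path from Age to SleepHours is any simple undirected path whose first edge points into Age (i.e. leaves Age via a parent).
Parents of Age: {Exercise}.
Enumerating:
  P1: Age <- Exercise -> SleepHours
  P2: Age <- Exercise -> Genotype <- SleepHours
That exhausts the simple backdoor paths. Count: 2.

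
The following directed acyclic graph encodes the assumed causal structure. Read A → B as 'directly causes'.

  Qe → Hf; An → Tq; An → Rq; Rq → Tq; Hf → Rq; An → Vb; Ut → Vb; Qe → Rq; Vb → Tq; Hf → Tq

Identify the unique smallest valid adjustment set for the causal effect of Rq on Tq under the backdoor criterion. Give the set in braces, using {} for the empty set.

{An, Hf}

Variables eligible for adjustment (non-descendants of Rq, excluding Rq and Tq): {An, Hf, Qe, Ut, Vb}.
Backdoor paths from Rq to Tq:
  P1: Rq <- Qe -> Hf -> Tq
  P2: Rq <- An -> Vb -> Tq
  P3: Rq <- An -> Tq
  P4: Rq <- Hf -> Tq
The empty set is not sufficient: P1 (Rq <- Qe -> Hf -> Tq) has no collider blocking it and no conditioned non-collider, so it is open.
Try {An, Hf}:
  P1: blocked at chain node Hf ∈ conditioning set.
  P2: blocked at fork node An ∈ conditioning set.
  P3: blocked at fork node An ∈ conditioning set.
  P4: blocked at fork node Hf ∈ conditioning set.
{An, Hf} contains no descendant of Rq and blocks every backdoor path.
Every element of {An, Hf} is needed (dropping An leaves P2 open; dropping Hf leaves P1 open), so no proper subset is valid.
Among all size-2 subsets of the eligible variables, only {An, Hf} blocks every backdoor path, so it is the unique smallest valid adjustment set.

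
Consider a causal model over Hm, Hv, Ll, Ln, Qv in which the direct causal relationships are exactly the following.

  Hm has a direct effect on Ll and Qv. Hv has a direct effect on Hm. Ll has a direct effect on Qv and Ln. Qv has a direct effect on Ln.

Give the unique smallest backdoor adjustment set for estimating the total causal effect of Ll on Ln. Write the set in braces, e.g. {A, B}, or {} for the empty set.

Variables eligible for adjustment (non-descendants of Ll, excluding Ll and Ln): {Hm, Hv}.
Backdoor paths from Ll to Ln:
  P1: Ll <- Hm -> Qv -> Ln
The empty set is not sufficient: P1 (Ll <- Hm -> Qv -> Ln) has no collider blocking it and no conditioned non-collider, so it is open.
Try {Hm}:
  P1: blocked at fork node Hm ∈ conditioning set.
{Hm} contains no descendant of Ll and blocks every backdoor path.
No other singleton works — e.g. {Hv} leaves P1 open — so {Hm} is the unique smallest valid adjustment set.

{Hm}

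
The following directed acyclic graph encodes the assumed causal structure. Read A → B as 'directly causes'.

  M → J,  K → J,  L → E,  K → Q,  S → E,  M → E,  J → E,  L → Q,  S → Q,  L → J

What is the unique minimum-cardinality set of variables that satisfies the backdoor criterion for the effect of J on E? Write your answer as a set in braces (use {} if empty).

{L, M}

Variables eligible for adjustment (non-descendants of J, excluding J and E): {K, L, M, Q, S}.
Backdoor paths from J to E:
  P1: J <- L -> E
  P2: J <- L -> Q <- S -> E
  P3: J <- K -> Q <- L -> E
  P4: J <- K -> Q <- S -> E
  P5: J <- M -> E
The empty set is not sufficient: P1 (J <- L -> E) has no collider blocking it and no conditioned non-collider, so it is open.
Try {L, M}:
  P1: blocked at fork node L ∈ conditioning set.
  P2: blocked at fork node L ∈ conditioning set.
  P3: blocked at collider Q (neither it nor any descendant is in the conditioning set).
  P4: blocked at collider Q (neither it nor any descendant is in the conditioning set).
  P5: blocked at fork node M ∈ conditioning set.
{L, M} contains no descendant of J and blocks every backdoor path.
Every element of {L, M} is needed (dropping L leaves P1 open; dropping M leaves P5 open), so no proper subset is valid.
Among all size-2 subsets of the eligible variables, only {L, M} blocks every backdoor path, so it is the unique smallest valid adjustment set.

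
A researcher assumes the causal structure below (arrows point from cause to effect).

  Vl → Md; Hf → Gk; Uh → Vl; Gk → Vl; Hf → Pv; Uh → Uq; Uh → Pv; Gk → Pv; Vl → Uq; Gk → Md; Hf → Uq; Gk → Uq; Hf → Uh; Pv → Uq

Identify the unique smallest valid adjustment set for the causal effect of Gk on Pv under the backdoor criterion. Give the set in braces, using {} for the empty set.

{Hf}

Variables eligible for adjustment (non-descendants of Gk, excluding Gk and Pv): {Hf, Uh}.
Backdoor paths from Gk to Pv:
  P1: Gk <- Hf -> Uh -> Vl -> Uq <- Pv
  P2: Gk <- Hf -> Uh -> Pv
  P3: Gk <- Hf -> Uh -> Uq <- Pv
  P4: Gk <- Hf -> Pv
  P5: Gk <- Hf -> Uq <- Uh -> Pv
  P6: Gk <- Hf -> Uq <- Vl <- Uh -> Pv
  P7: Gk <- Hf -> Uq <- Pv
The empty set is not sufficient: P2 (Gk <- Hf -> Uh -> Pv) has no collider blocking it and no conditioned non-collider, so it is open.
Try {Hf}:
  P1: blocked at fork node Hf ∈ conditioning set.
  P2: blocked at fork node Hf ∈ conditioning set.
  P3: blocked at fork node Hf ∈ conditioning set.
  P4: blocked at fork node Hf ∈ conditioning set.
  P5: blocked at fork node Hf ∈ conditioning set.
  P6: blocked at fork node Hf ∈ conditioning set.
  P7: blocked at fork node Hf ∈ conditioning set.
{Hf} contains no descendant of Gk and blocks every backdoor path.
No other singleton works — e.g. {Uh} leaves P4 open — so {Hf} is the unique smallest valid adjustment set.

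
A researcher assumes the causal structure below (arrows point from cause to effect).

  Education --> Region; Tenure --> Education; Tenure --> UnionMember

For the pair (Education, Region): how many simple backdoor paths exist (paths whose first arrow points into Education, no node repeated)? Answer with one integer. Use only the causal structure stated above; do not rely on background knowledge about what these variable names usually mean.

A backdoor path from Education to Region is any simple undirected path whose first edge points into Education (i.e. leaves Education via a parent).
Parents of Education: {Tenure}.
No simple path from any parent of Education reaches Region without revisiting Education, so there are no backdoor paths.

0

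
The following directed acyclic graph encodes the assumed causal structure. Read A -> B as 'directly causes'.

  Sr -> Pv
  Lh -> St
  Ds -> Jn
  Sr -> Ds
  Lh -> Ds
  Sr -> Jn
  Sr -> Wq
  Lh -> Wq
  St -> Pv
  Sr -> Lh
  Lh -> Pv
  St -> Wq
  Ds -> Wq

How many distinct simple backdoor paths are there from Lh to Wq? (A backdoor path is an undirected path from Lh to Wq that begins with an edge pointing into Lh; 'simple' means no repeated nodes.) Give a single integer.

4

A backdoor path from Lh to Wq is any simple undirected path whose first edge points into Lh (i.e. leaves Lh via a parent).
Parents of Lh: {Sr}.
Enumerating:
  P1: Lh <- Sr -> Pv <- St -> Wq
  P2: Lh <- Sr -> Ds -> Wq
  P3: Lh <- Sr -> Wq
  P4: Lh <- Sr -> Jn <- Ds -> Wq
That exhausts the simple backdoor paths. Count: 4.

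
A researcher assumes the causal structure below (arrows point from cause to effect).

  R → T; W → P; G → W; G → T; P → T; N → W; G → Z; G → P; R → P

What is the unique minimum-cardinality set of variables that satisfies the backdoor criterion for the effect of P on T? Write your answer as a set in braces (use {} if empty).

{G, R}

Variables eligible for adjustment (non-descendants of P, excluding P and T): {G, N, R, W, Z}.
Backdoor paths from P to T:
  P1: P <- G -> T
  P2: P <- R -> T
  P3: P <- W <- G -> T
The empty set is not sufficient: P1 (P <- G -> T) has no collider blocking it and no conditioned non-collider, so it is open.
Try {G, R}:
  P1: blocked at fork node G ∈ conditioning set.
  P2: blocked at fork node R ∈ conditioning set.
  P3: blocked at fork node G ∈ conditioning set.
{G, R} contains no descendant of P and blocks every backdoor path.
Every element of {G, R} is needed (dropping G leaves P1 open; dropping R leaves P2 open), so no proper subset is valid.
Among all size-2 subsets of the eligible variables, only {G, R} blocks every backdoor path, so it is the unique smallest valid adjustment set.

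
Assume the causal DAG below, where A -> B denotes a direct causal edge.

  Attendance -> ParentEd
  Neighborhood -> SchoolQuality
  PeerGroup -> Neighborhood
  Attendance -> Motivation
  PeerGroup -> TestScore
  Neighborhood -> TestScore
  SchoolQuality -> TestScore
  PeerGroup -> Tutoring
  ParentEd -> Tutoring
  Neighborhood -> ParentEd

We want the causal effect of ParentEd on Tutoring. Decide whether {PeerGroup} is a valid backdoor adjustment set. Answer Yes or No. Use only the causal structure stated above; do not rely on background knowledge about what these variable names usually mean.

Yes

Backdoor paths from ParentEd to Tutoring (paths whose first edge points into ParentEd):
  P1: ParentEd <- Neighborhood <- PeerGroup -> Tutoring
  P2: ParentEd <- Neighborhood -> SchoolQuality -> TestScore <- PeerGroup -> Tutoring
  P3: ParentEd <- Neighborhood -> TestScore <- PeerGroup -> Tutoring
Condition 1 (no descendant of ParentEd in the set): holds — descendants of ParentEd are {Tutoring}; none are in {PeerGroup}.
Condition 2 (every backdoor path blocked by {PeerGroup}):
  P1: blocked at fork node PeerGroup ∈ conditioning set.
  P2: blocked at collider TestScore (neither it nor any descendant is in the conditioning set).
  P3: blocked at collider TestScore (neither it nor any descendant is in the conditioning set).
{PeerGroup} satisfies the backdoor criterion.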